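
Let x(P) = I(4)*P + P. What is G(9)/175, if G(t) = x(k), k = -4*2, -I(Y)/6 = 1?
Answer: 8/35 ≈ 0.22857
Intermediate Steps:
I(Y) = -6 (I(Y) = -6*1 = -6)
k = -8
x(P) = -5*P (x(P) = -6*P + P = -5*P)
G(t) = 40 (G(t) = -5*(-8) = 40)
G(9)/175 = 40/175 = 40*(1/175) = 8/35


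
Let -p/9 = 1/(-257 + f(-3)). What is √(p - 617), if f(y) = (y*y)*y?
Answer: I*√12440549/142 ≈ 24.839*I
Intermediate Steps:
f(y) = y³ (f(y) = y²*y = y³)
p = 9/284 (p = -9/(-257 + (-3)³) = -9/(-257 - 27) = -9/(-284) = -9*(-1/284) = 9/284 ≈ 0.031690)
√(p - 617) = √(9/284 - 617) = √(-175219/284) = I*√12440549/142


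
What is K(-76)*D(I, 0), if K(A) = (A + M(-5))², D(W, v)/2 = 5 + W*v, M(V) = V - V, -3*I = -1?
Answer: 57760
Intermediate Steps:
I = ⅓ (I = -⅓*(-1) = ⅓ ≈ 0.33333)
M(V) = 0
D(W, v) = 10 + 2*W*v (D(W, v) = 2*(5 + W*v) = 10 + 2*W*v)
K(A) = A² (K(A) = (A + 0)² = A²)
K(-76)*D(I, 0) = (-76)²*(10 + 2*(⅓)*0) = 5776*(10 + 0) = 5776*10 = 57760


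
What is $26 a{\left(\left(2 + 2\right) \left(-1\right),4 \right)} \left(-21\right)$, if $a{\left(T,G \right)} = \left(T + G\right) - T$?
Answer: $-2184$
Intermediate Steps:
$a{\left(T,G \right)} = G$ ($a{\left(T,G \right)} = \left(G + T\right) - T = G$)
$26 a{\left(\left(2 + 2\right) \left(-1\right),4 \right)} \left(-21\right) = 26 \cdot 4 \left(-21\right) = 104 \left(-21\right) = -2184$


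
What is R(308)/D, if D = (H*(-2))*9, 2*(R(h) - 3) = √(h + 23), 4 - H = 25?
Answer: 1/126 + √331/756 ≈ 0.032002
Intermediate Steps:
H = -21 (H = 4 - 1*25 = 4 - 25 = -21)
R(h) = 3 + √(23 + h)/2 (R(h) = 3 + √(h + 23)/2 = 3 + √(23 + h)/2)
D = 378 (D = -21*(-2)*9 = 42*9 = 378)
R(308)/D = (3 + √(23 + 308)/2)/378 = (3 + √331/2)*(1/378) = 1/126 + √331/756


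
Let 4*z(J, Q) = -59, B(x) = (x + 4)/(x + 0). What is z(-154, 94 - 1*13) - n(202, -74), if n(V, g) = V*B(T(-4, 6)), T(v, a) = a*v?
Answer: -2197/12 ≈ -183.08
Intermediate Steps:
B(x) = (4 + x)/x
z(J, Q) = -59/4 (z(J, Q) = (¼)*(-59) = -59/4)
n(V, g) = 5*V/6 (n(V, g) = V*((4 + 6*(-4))/((6*(-4)))) = V*((4 - 24)/(-24)) = V*(-1/24*(-20)) = V*(⅚) = 5*V/6)
z(-154, 94 - 1*13) - n(202, -74) = -59/4 - 5*202/6 = -59/4 - 1*505/3 = -59/4 - 505/3 = -2197/12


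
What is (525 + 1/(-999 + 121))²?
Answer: 212473980601/770884 ≈ 2.7562e+5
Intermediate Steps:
(525 + 1/(-999 + 121))² = (525 + 1/(-878))² = (525 - 1/878)² = (460949/878)² = 212473980601/770884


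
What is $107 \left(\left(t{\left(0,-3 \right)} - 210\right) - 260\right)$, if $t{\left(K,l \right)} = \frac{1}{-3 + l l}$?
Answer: $- \frac{301633}{6} \approx -50272.0$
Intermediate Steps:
$t{\left(K,l \right)} = \frac{1}{-3 + l^{2}}$
$107 \left(\left(t{\left(0,-3 \right)} - 210\right) - 260\right) = 107 \left(\left(\frac{1}{-3 + \left(-3\right)^{2}} - 210\right) - 260\right) = 107 \left(\left(\frac{1}{-3 + 9} - 210\right) - 260\right) = 107 \left(\left(\frac{1}{6} - 210\right) - 260\right) = 107 \left(- \frac{1259}{6} - 260\right) = 107 \left(- \frac{2819}{6}\right) = - \frac{301633}{6}$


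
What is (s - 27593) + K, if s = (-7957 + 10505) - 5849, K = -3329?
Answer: -34223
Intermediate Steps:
s = -3301 (s = 2548 - 5849 = -3301)
(s - 27593) + K = (-3301 - 27593) - 3329 = -30894 - 3329 = -34223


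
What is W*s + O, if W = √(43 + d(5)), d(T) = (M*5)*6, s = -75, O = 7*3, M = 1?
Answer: 21 - 75*√73 ≈ -619.80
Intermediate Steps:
O = 21
d(T) = 30 (d(T) = (1*5)*6 = 5*6 = 30)
W = √73 (W = √(43 + 30) = √73 ≈ 8.5440)
W*s + O = √73*(-75) + 21 = -75*√73 + 21 = 21 - 75*√73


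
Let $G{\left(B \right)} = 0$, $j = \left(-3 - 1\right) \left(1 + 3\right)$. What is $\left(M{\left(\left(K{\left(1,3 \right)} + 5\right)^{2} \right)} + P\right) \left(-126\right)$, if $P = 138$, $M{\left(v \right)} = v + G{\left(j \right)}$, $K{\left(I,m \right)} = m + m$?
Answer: $-32634$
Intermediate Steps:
$K{\left(I,m \right)} = 2 m$
$j = -16$ ($j = \left(-4\right) 4 = -16$)
$M{\left(v \right)} = v$ ($M{\left(v \right)} = v + 0 = v$)
$\left(M{\left(\left(K{\left(1,3 \right)} + 5\right)^{2} \right)} + P\right) \left(-126\right) = \left(\left(2 \cdot 3 + 5\right)^{2} + 138\right) \left(-126\right) = \left(\left(6 + 5\right)^{2} + 138\right) \left(-126\right) = \left(11^{2} + 138\right) \left(-126\right) = \left(121 + 138\right) \left(-126\right) = 259 \left(-126\right) = -32634$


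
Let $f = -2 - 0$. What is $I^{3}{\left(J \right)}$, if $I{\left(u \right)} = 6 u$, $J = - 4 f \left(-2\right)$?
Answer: $-884736$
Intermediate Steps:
$f = -2$ ($f = -2 + 0 = -2$)
$J = -16$ ($J = \left(-4\right) \left(-2\right) \left(-2\right) = 8 \left(-2\right) = -16$)
$I^{3}{\left(J \right)} = \left(6 \left(-16\right)\right)^{3} = \left(-96\right)^{3} = -884736$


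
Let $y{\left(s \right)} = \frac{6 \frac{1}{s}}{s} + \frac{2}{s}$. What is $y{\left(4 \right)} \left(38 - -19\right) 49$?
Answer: $\frac{19551}{8} \approx 2443.9$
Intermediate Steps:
$y{\left(s \right)} = \frac{2}{s} + \frac{6}{s^{2}}$ ($y{\left(s \right)} = \frac{6}{s^{2}} + \frac{2}{s} = \frac{2}{s} + \frac{6}{s^{2}}$)
$y{\left(4 \right)} \left(38 - -19\right) 49 = \frac{2 \left(3 + 4\right)}{16} \left(38 - -19\right) 49 = 2 \cdot \frac{1}{16} \cdot 7 \left(38 + 19\right) 49 = \frac{7}{8} \cdot 57 \cdot 49 = \frac{399}{8} \cdot 49 = \frac{19551}{8}$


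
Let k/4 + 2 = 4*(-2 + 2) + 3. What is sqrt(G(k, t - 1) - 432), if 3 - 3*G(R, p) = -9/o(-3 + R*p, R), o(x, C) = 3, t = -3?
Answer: I*sqrt(430) ≈ 20.736*I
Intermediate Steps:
k = 4 (k = -8 + 4*(4*(-2 + 2) + 3) = -8 + 4*(4*0 + 3) = -8 + 4*(0 + 3) = -8 + 4*3 = -8 + 12 = 4)
G(R, p) = 2 (G(R, p) = 1 - (-3)/3 = 1 - 1/3*(-3) = 1 + 1 = 2)
sqrt(G(k, t - 1) - 432) = sqrt(2 - 432) = sqrt(-430) = I*sqrt(430)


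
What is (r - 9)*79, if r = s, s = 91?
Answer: 6478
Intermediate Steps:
r = 91
(r - 9)*79 = (91 - 9)*79 = 82*79 = 6478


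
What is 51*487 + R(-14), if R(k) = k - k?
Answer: 24837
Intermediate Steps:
R(k) = 0
51*487 + R(-14) = 51*487 + 0 = 24837 + 0 = 24837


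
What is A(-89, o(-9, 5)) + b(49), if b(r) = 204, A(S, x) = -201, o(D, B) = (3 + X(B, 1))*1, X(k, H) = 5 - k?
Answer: 3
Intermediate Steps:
o(D, B) = 8 - B (o(D, B) = (3 + (5 - B))*1 = (8 - B)*1 = 8 - B)
A(-89, o(-9, 5)) + b(49) = -201 + 204 = 3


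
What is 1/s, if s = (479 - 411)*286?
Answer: 1/19448 ≈ 5.1419e-5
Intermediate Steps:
s = 19448 (s = 68*286 = 19448)
1/s = 1/19448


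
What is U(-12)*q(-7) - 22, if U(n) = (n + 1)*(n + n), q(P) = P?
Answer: -1870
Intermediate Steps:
U(n) = 2*n*(1 + n) (U(n) = (1 + n)*(2*n) = 2*n*(1 + n))
U(-12)*q(-7) - 22 = (2*(-12)*(1 - 12))*(-7) - 22 = (2*(-12)*(-11))*(-7) - 22 = 264*(-7) - 22 = -1848 - 22 = -1870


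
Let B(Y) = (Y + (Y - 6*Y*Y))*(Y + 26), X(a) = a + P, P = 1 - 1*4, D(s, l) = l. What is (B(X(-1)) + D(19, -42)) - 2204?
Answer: -4534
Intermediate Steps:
P = -3 (P = 1 - 4 = -3)
X(a) = -3 + a (X(a) = a - 3 = -3 + a)
B(Y) = (26 + Y)*(-6*Y² + 2*Y) (B(Y) = (Y + (Y - 6*Y²))*(26 + Y) = (-6*Y² + 2*Y)*(26 + Y) = (26 + Y)*(-6*Y² + 2*Y))
(B(X(-1)) + D(19, -42)) - 2204 = (2*(-3 - 1)*(26 - 77*(-3 - 1) - 3*(-3 - 1)²) - 42) - 2204 = (2*(-4)*(26 - 77*(-4) - 3*(-4)²) - 42) - 2204 = (2*(-4)*(26 + 308 - 3*16) - 42) - 2204 = (2*(-4)*(26 + 308 - 48) - 42) - 2204 = (2*(-4)*286 - 42) - 2204 = (-2288 - 42) - 2204 = -2330 - 2204 = -4534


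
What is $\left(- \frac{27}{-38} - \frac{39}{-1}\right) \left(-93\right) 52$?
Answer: $- \frac{3648762}{19} \approx -1.9204 \cdot 10^{5}$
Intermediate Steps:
$\left(- \frac{27}{-38} - \frac{39}{-1}\right) \left(-93\right) 52 = \left(\left(-27\right) \left(- \frac{1}{38}\right) - -39\right) \left(-93\right) 52 = \left(\frac{27}{38} + 39\right) \left(-93\right) 52 = \frac{1509}{38} \left(-93\right) 52 = \left(- \frac{140337}{38}\right) 52 = - \frac{3648762}{19}$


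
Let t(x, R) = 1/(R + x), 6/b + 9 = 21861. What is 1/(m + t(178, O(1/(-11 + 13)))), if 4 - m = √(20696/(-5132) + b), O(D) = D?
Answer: 159030195324/797108255015 + 42483*I*√3521789420142/797108255015 ≈ 0.19951 + 0.10002*I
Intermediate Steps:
b = 1/3642 (b = 6/(-9 + 21861) = 6/21852 = 6*(1/21852) = 1/3642 ≈ 0.00027457)
m = 4 - 5*I*√3521789420142/4672686 (m = 4 - √(20696/(-5132) + 1/3642) = 4 - √(20696*(-1/5132) + 1/3642) = 4 - √(-5174/1283 + 1/3642) = 4 - √(-18842425/4672686) = 4 - 5*I*√3521789420142/4672686 ≈ 4.0 - 2.0081*I)
1/(m + t(178, O(1/(-11 + 13)))) = 1/((4 - 5*I*√3521789420142/4672686) + 1/(1/(-11 + 13) + 178)) = 1/((4 - 5*I*√3521789420142/4672686) + 1/(1/2 + 178)) = 1/((4 - 5*I*√3521789420142/4672686) + 1/(½ + 178)) = 1/((4 - 5*I*√3521789420142/4672686) + 1/(357/2)) = 1/((4 - 5*I*√3521789420142/4672686) + 2/357) = 1/(1430/357 - 5*I*√3521789420142/4672686)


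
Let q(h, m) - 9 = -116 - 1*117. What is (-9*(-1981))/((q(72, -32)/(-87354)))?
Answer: 111245319/16 ≈ 6.9528e+6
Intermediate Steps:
q(h, m) = -224 (q(h, m) = 9 + (-116 - 1*117) = 9 + (-116 - 117) = 9 - 233 = -224)
(-9*(-1981))/((q(72, -32)/(-87354))) = (-9*(-1981))/((-224/(-87354))) = 17829/((-224*(-1/87354))) = 17829/(112/43677) = 17829*(43677/112) = 111245319/16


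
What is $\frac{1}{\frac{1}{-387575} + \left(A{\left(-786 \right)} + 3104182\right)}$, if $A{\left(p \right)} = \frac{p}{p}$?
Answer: $\frac{387575}{1203103726224} \approx 3.2215 \cdot 10^{-7}$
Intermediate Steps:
$A{\left(p \right)} = 1$
$\frac{1}{\frac{1}{-387575} + \left(A{\left(-786 \right)} + 3104182\right)} = \frac{1}{\frac{1}{-387575} + \left(1 + 3104182\right)} = \frac{1}{- \frac{1}{387575} + 3104183} = \frac{1}{\frac{1203103726224}{387575}} = \frac{387575}{1203103726224}$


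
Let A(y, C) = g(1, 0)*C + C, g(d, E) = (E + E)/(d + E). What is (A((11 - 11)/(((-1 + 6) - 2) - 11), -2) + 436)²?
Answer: 188356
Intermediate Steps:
g(d, E) = 2*E/(E + d) (g(d, E) = (2*E)/(E + d) = 2*E/(E + d))
A(y, C) = C (A(y, C) = (2*0/(0 + 1))*C + C = (2*0/1)*C + C = (2*0*1)*C + C = 0*C + C = 0 + C = C)
(A((11 - 11)/(((-1 + 6) - 2) - 11), -2) + 436)² = (-2 + 436)² = 434² = 188356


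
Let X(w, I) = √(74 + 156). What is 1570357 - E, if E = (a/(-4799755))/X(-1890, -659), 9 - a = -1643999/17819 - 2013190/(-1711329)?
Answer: 1570357 + 305199767512*√230/3366384693534273615 ≈ 1.5704e+6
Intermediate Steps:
a = 3051997675120/30494171451 (a = 9 - (-1643999/17819 - 2013190/(-1711329)) = 9 - (-1643999*1/17819 - 2013190*(-1/1711329)) = 9 - (-1643999/17819 + 2013190/1711329) = 9 - 1*(-2777550132061/30494171451) = 9 + 2777550132061/30494171451 = 3051997675120/30494171451 ≈ 100.08)
X(w, I) = √230
E = -305199767512*√230/3366384693534273615 (E = ((3051997675120/30494171451)/(-4799755))/(√230) = ((3051997675120/30494171451)*(-1/4799755))*(√230/230) = -305199767512*√230/3366384693534273615 ≈ -1.3749e-6)
1570357 - E = 1570357 - (-305199767512)*√230/3366384693534273615 = 1570357 + 305199767512*√230/3366384693534273615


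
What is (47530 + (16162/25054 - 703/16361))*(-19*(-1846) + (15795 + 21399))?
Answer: 704005859669707560/204954247 ≈ 3.4349e+9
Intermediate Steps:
(47530 + (16162/25054 - 703/16361))*(-19*(-1846) + (15795 + 21399)) = (47530 + (16162*(1/25054) - 703*1/16361))*(35074 + 37194) = (47530 + (8081/12527 - 703/16361))*72268 = (47530 + 123406760/204954247)*72268 = (9741598766670/204954247)*72268 = 704005859669707560/204954247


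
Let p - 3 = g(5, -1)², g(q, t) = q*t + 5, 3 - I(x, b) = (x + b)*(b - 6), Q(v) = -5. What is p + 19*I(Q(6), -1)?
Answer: -738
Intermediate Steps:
I(x, b) = 3 - (-6 + b)*(b + x) (I(x, b) = 3 - (x + b)*(b - 6) = 3 - (b + x)*(-6 + b) = 3 - (-6 + b)*(b + x))
g(q, t) = 5 + q*t
p = 3 (p = 3 + (5 + 5*(-1))² = 3 + (5 - 5)² = 3 + 0² = 3 + 0 = 3)
p + 19*I(Q(6), -1) = 3 + 19*(3 - 1*(-1)² + 6*(-1) + 6*(-5) - 1*(-1)*(-5)) = 3 + 19*(3 - 1*1 - 6 - 30 - 5) = 3 + 19*(3 - 1 - 6 - 30 - 5) = 3 + 19*(-39) = 3 - 741 = -738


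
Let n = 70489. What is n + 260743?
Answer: 331232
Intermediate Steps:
n + 260743 = 70489 + 260743 = 331232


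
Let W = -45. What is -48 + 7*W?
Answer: -363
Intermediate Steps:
-48 + 7*W = -48 + 7*(-45) = -48 - 315 = -363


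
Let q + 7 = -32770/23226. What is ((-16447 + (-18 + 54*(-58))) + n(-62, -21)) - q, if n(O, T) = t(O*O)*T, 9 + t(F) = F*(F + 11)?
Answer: -3614086602688/11613 ≈ -3.1121e+8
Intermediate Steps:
t(F) = -9 + F*(11 + F) (t(F) = -9 + F*(F + 11) = -9 + F*(11 + F))
n(O, T) = T*(-9 + O⁴ + 11*O²) (n(O, T) = (-9 + (O*O)² + 11*(O*O))*T = (-9 + (O²)² + 11*O²)*T = (-9 + O⁴ + 11*O²)*T = T*(-9 + O⁴ + 11*O²))
q = -97676/11613 (q = -7 - 32770/23226 = -7 - 32770*1/23226 = -7 - 16385/11613 = -97676/11613 ≈ -8.4109)
((-16447 + (-18 + 54*(-58))) + n(-62, -21)) - q = ((-16447 + (-18 + 54*(-58))) - 21*(-9 + (-62)⁴ + 11*(-62)²)) - 1*(-97676/11613) = ((-16447 + (-18 - 3132)) - 21*(-9 + 14776336 + 11*3844)) + 97676/11613 = ((-16447 - 3150) - 21*(-9 + 14776336 + 42284)) + 97676/11613 = (-19597 - 21*14818611) + 97676/11613 = (-19597 - 311190831) + 97676/11613 = -311210428 + 97676/11613 = -3614086602688/11613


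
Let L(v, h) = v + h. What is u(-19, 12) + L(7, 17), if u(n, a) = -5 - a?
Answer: 7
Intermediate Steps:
L(v, h) = h + v
u(-19, 12) + L(7, 17) = (-5 - 1*12) + (17 + 7) = (-5 - 12) + 24 = -17 + 24 = 7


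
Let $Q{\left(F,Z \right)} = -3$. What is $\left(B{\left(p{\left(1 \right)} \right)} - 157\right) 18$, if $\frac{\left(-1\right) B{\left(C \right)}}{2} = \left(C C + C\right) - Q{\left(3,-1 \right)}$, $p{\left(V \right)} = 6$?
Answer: $-4446$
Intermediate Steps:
$B{\left(C \right)} = -6 - 2 C - 2 C^{2}$ ($B{\left(C \right)} = - 2 \left(\left(C C + C\right) - -3\right) = - 2 \left(\left(C^{2} + C\right) + 3\right) = - 2 \left(\left(C + C^{2}\right) + 3\right) = - 2 \left(3 + C + C^{2}\right) = -6 - 2 C - 2 C^{2}$)
$\left(B{\left(p{\left(1 \right)} \right)} - 157\right) 18 = \left(\left(-6 - 12 - 2 \cdot 6^{2}\right) - 157\right) 18 = \left(\left(-6 - 12 - 72\right) - 157\right) 18 = \left(-90 - 157\right) 18 = \left(-247\right) 18 = -4446$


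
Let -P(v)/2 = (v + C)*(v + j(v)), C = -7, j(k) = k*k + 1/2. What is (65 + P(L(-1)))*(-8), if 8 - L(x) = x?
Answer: 2376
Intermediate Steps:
L(x) = 8 - x
j(k) = ½ + k² (j(k) = k² + ½ = ½ + k²)
P(v) = -2*(-7 + v)*(½ + v + v²) (P(v) = -2*(v - 7)*(v + (½ + v²)) = -2*(-7 + v)*(½ + v + v²))
(65 + P(L(-1)))*(-8) = (65 + (7 - 2*(8 - 1*(-1))³ + 12*(8 - 1*(-1))² + 13*(8 - 1*(-1))))*(-8) = (65 + (7 - 2*(8 + 1)³ + 12*(8 + 1)² + 13*(8 + 1)))*(-8) = (65 + (7 - 2*9³ + 12*9² + 13*9))*(-8) = (65 + (7 - 2*729 + 12*81 + 117))*(-8) = (65 + (7 - 1458 + 972 + 117))*(-8) = (65 - 362)*(-8) = -297*(-8) = 2376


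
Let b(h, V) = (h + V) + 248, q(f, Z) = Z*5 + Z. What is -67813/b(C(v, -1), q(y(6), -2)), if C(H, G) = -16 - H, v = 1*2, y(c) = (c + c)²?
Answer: -67813/218 ≈ -311.07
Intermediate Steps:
y(c) = 4*c² (y(c) = (2*c)² = 4*c²)
v = 2
q(f, Z) = 6*Z (q(f, Z) = 5*Z + Z = 6*Z)
b(h, V) = 248 + V + h (b(h, V) = (V + h) + 248 = 248 + V + h)
-67813/b(C(v, -1), q(y(6), -2)) = -67813/(248 + 6*(-2) + (-16 - 1*2)) = -67813/(248 - 12 + (-16 - 2)) = -67813/(248 - 12 - 18) = -67813/218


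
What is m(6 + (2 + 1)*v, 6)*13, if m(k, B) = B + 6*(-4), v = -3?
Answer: -234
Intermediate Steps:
m(k, B) = -24 + B (m(k, B) = B - 24 = -24 + B)
m(6 + (2 + 1)*v, 6)*13 = (-24 + 6)*13 = -18*13 = -234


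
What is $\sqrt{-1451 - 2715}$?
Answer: $i \sqrt{4166} \approx 64.545 i$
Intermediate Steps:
$\sqrt{-1451 - 2715} = \sqrt{-4166} = i \sqrt{4166}$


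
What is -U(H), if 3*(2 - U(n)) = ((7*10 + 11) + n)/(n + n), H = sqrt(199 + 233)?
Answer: -11/6 + 3*sqrt(3)/8 ≈ -1.1838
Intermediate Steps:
H = 12*sqrt(3) (H = sqrt(432) = 12*sqrt(3) ≈ 20.785)
U(n) = 2 - (81 + n)/(6*n) (U(n) = 2 - ((7*10 + 11) + n)/(3*(n + n)) = 2 - ((70 + 11) + n)/(3*(2*n)) = 2 - (81 + n)*1/(2*n)/3 = 2 - (81 + n)/(6*n))
-U(H) = -(-81 + 11*(12*sqrt(3)))/(6*(12*sqrt(3))) = -sqrt(3)/36*(-81 + 132*sqrt(3))/6 = -sqrt(3)*(-81 + 132*sqrt(3))/216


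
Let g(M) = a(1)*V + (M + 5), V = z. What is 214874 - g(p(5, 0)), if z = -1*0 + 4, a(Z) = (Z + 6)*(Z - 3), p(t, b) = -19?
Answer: 214944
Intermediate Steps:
a(Z) = (-3 + Z)*(6 + Z) (a(Z) = (6 + Z)*(-3 + Z) = (-3 + Z)*(6 + Z))
z = 4 (z = 0 + 4 = 4)
V = 4
g(M) = -51 + M (g(M) = (-18 + 1² + 3*1)*4 + (M + 5) = (-18 + 1 + 3)*4 + (5 + M) = -14*4 + (5 + M) = -56 + (5 + M) = -51 + M)
214874 - g(p(5, 0)) = 214874 - (-51 - 19) = 214874 - 1*(-70) = 214874 + 70 = 214944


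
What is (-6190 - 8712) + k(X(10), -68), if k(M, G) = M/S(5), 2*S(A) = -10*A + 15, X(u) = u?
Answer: -104318/7 ≈ -14903.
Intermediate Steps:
S(A) = 15/2 - 5*A (S(A) = (-10*A + 15)/2 = (15 - 10*A)/2 = 15/2 - 5*A)
k(M, G) = -2*M/35 (k(M, G) = M/(15/2 - 5*5) = M/(15/2 - 25) = M/(-35/2) = M*(-2/35) = -2*M/35)
(-6190 - 8712) + k(X(10), -68) = (-6190 - 8712) - 2/35*10 = -14902 - 4/7 = -104318/7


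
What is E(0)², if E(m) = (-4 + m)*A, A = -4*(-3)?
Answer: 2304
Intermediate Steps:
A = 12
E(m) = -48 + 12*m (E(m) = (-4 + m)*12 = -48 + 12*m)
E(0)² = (-48 + 12*0)² = (-48 + 0)² = (-48)² = 2304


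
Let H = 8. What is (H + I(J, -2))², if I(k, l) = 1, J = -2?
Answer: 81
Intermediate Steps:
(H + I(J, -2))² = (8 + 1)² = 9² = 81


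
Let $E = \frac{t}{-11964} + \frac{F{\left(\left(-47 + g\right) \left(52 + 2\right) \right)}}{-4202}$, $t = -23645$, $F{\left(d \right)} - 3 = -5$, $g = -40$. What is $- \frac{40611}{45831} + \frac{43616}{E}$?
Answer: $\frac{16748230428020515}{759115795193} \approx 22063.0$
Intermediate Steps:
$F{\left(d \right)} = -2$ ($F{\left(d \right)} = 3 - 5 = -2$)
$E = \frac{49690109}{25136364}$ ($E = - \frac{23645}{-11964} - \frac{2}{-4202} = \left(-23645\right) \left(- \frac{1}{11964}\right) - - \frac{1}{2101} = \frac{23645}{11964} + \frac{1}{2101} = \frac{49690109}{25136364} \approx 1.9768$)
$- \frac{40611}{45831} + \frac{43616}{E} = - \frac{40611}{45831} + \frac{43616}{\frac{49690109}{25136364}} = \left(-40611\right) \frac{1}{45831} + 43616 \cdot \frac{25136364}{49690109} = - \frac{13537}{15277} + \frac{1096347652224}{49690109} = \frac{16748230428020515}{759115795193}$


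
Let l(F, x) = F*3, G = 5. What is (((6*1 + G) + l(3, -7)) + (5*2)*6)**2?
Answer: 6400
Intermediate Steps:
l(F, x) = 3*F
(((6*1 + G) + l(3, -7)) + (5*2)*6)**2 = (((6*1 + 5) + 3*3) + (5*2)*6)**2 = (((6 + 5) + 9) + 10*6)**2 = ((11 + 9) + 60)**2 = (20 + 60)**2 = 80**2 = 6400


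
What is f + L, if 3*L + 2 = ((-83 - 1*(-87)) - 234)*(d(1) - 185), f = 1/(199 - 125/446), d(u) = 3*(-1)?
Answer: 425793560/29543 ≈ 14413.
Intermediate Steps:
d(u) = -3
f = 446/88629 (f = 1/(199 - 125*1/446) = 1/(199 - 125/446) = 1/(88629/446) = 446/88629 ≈ 0.0050322)
L = 43238/3 (L = -2/3 + (((-83 - 1*(-87)) - 234)*(-3 - 185))/3 = -2/3 + (((-83 + 87) - 234)*(-188))/3 = -2/3 + ((4 - 234)*(-188))/3 = -2/3 + (-230*(-188))/3 = -2/3 + (1/3)*43240 = -2/3 + 43240/3 = 43238/3 ≈ 14413.)
f + L = 446/88629 + 43238/3 = 425793560/29543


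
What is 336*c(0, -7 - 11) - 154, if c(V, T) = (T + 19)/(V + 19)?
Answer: -2590/19 ≈ -136.32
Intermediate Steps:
c(V, T) = (19 + T)/(19 + V)
336*c(0, -7 - 11) - 154 = 336*((19 + (-7 - 11))/(19 + 0)) - 154 = 336*((19 - 18)/19) - 154 = 336*((1/19)*1) - 154 = 336*(1/19) - 154 = 336/19 - 154 = -2590/19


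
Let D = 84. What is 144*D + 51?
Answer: 12147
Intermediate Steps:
144*D + 51 = 144*84 + 51 = 12096 + 51 = 12147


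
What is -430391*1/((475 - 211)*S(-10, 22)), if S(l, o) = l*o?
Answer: 430391/58080 ≈ 7.4103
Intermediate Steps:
-430391*1/((475 - 211)*S(-10, 22)) = -430391*(-1/(220*(475 - 211))) = -430391/(264*(-220)) = -430391/(-58080) = -430391*(-1/58080) = 430391/58080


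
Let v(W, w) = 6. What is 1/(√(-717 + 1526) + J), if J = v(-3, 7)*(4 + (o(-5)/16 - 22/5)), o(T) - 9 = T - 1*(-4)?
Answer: -15/20216 + 25*√809/20216 ≈ 0.034432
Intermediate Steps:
o(T) = 13 + T (o(T) = 9 + (T - 1*(-4)) = 9 + (T + 4) = 9 + (4 + T) = 13 + T)
J = ⅗ (J = 6*(4 + ((13 - 5)/16 - 22/5)) = 6*(4 + (8*(1/16) - 22*⅕)) = 6*(4 + (½ - 22/5)) = 6*(4 - 39/10) = 6*(⅒) = ⅗ ≈ 0.60000)
1/(√(-717 + 1526) + J) = 1/(√(-717 + 1526) + ⅗) = 1/(√809 + ⅗) = 1/(⅗ + √809)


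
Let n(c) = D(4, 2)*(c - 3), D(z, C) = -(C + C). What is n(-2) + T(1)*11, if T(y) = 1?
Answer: 31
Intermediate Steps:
D(z, C) = -2*C
n(c) = 12 - 4*c (n(c) = (-2*2)*(c - 3) = -4*(-3 + c) = 12 - 4*c)
n(-2) + T(1)*11 = (12 - 4*(-2)) + 1*11 = (12 + 8) + 11 = 20 + 11 = 31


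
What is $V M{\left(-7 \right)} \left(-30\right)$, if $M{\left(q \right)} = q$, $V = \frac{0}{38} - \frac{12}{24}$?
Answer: $-105$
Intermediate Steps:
$V = - \frac{1}{2}$ ($V = 0 \cdot \frac{1}{38} - \frac{1}{2} = 0 - \frac{1}{2} = - \frac{1}{2} \approx -0.5$)
$V M{\left(-7 \right)} \left(-30\right) = \left(- \frac{1}{2}\right) \left(-7\right) \left(-30\right) = \frac{7}{2} \left(-30\right) = -105$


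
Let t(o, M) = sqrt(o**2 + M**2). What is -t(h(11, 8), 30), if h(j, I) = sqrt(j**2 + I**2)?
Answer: -sqrt(1085) ≈ -32.939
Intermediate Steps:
h(j, I) = sqrt(I**2 + j**2)
t(o, M) = sqrt(M**2 + o**2)
-t(h(11, 8), 30) = -sqrt(30**2 + (sqrt(8**2 + 11**2))**2) = -sqrt(900 + (sqrt(64 + 121))**2) = -sqrt(900 + (sqrt(185))**2) = -sqrt(900 + 185) = -sqrt(1085)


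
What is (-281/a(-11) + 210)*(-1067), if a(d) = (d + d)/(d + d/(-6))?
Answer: -1189705/12 ≈ -99142.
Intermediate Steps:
a(d) = 12/5 (a(d) = (2*d)/(d + d*(-⅙)) = (2*d)/(d - d/6) = (2*d)/((5*d/6)) = (2*d)*(6/(5*d)) = 12/5)
(-281/a(-11) + 210)*(-1067) = (-281/12/5 + 210)*(-1067) = (-281*5/12 + 210)*(-1067) = (-1405/12 + 210)*(-1067) = (1115/12)*(-1067) = -1189705/12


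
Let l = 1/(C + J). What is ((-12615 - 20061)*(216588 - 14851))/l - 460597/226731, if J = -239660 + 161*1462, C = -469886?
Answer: 708686120080484122811/226731 ≈ 3.1257e+15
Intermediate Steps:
J = -4278 (J = -239660 + 235382 = -4278)
l = -1/474164 (l = 1/(-469886 - 4278) = 1/(-474164) = -1/474164 ≈ -2.1090e-6)
((-12615 - 20061)*(216588 - 14851))/l - 460597/226731 = ((-12615 - 20061)*(216588 - 14851))/(-1/474164) - 460597/226731 = -32676*201737*(-474164) - 460597*1/226731 = -6591958212*(-474164) - 460597/226731 = 3125669273634768 - 460597/226731 = 708686120080484122811/226731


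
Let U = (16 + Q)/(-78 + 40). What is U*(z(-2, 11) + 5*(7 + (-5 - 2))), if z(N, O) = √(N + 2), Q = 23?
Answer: 0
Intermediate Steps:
U = -39/38 (U = (16 + 23)/(-78 + 40) = 39/(-38) = 39*(-1/38) = -39/38 ≈ -1.0263)
z(N, O) = √(2 + N)
U*(z(-2, 11) + 5*(7 + (-5 - 2))) = -39*(√(2 - 2) + 5*(7 + (-5 - 2)))/38 = -39*(√0 + 5*(7 - 7))/38 = -39*(0 + 5*0)/38 = -39*(0 + 0)/38 = -39/38*0 = 0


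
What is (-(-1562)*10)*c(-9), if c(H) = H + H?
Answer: -281160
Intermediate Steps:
c(H) = 2*H
(-(-1562)*10)*c(-9) = (-(-1562)*10)*(2*(-9)) = -142*(-110)*(-18) = 15620*(-18) = -281160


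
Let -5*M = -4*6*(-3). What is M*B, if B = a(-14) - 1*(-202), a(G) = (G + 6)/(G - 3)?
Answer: -247824/85 ≈ -2915.6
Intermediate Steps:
a(G) = (6 + G)/(-3 + G)
M = -72/5 (M = -(-4*6)*(-3)/5 = -(-24)*(-3)/5 = -⅕*72 = -72/5 ≈ -14.400)
B = 3442/17 (B = (6 - 14)/(-3 - 14) - 1*(-202) = -8/(-17) + 202 = -1/17*(-8) + 202 = 8/17 + 202 = 3442/17 ≈ 202.47)
M*B = -72/5*3442/17 = -247824/85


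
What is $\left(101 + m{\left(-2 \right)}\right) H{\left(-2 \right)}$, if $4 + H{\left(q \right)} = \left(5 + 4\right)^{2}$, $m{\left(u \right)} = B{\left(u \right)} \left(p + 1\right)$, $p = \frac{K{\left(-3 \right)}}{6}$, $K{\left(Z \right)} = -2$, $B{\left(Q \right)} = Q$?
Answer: $\frac{23023}{3} \approx 7674.3$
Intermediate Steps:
$p = - \frac{1}{3}$ ($p = - \frac{2}{6} = \left(-2\right) \frac{1}{6} = - \frac{1}{3} \approx -0.33333$)
$m{\left(u \right)} = \frac{2 u}{3}$ ($m{\left(u \right)} = u \left(- \frac{1}{3} + 1\right) = u \frac{2}{3} = \frac{2 u}{3}$)
$H{\left(q \right)} = 77$ ($H{\left(q \right)} = -4 + \left(5 + 4\right)^{2} = -4 + 9^{2} = -4 + 81 = 77$)
$\left(101 + m{\left(-2 \right)}\right) H{\left(-2 \right)} = \left(101 + \frac{2}{3} \left(-2\right)\right) 77 = \left(101 - \frac{4}{3}\right) 77 = \frac{299}{3} \cdot 77 = \frac{23023}{3}$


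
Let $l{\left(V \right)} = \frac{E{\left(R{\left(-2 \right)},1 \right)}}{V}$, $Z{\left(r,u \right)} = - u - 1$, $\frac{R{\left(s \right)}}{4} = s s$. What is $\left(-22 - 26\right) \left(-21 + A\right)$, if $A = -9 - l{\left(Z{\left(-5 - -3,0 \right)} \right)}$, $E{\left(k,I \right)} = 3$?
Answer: $1296$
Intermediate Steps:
$R{\left(s \right)} = 4 s^{2}$ ($R{\left(s \right)} = 4 s s = 4 s^{2}$)
$Z{\left(r,u \right)} = -1 - u$
$l{\left(V \right)} = \frac{3}{V}$
$A = -6$ ($A = -9 - \frac{3}{-1 - 0} = -9 - \frac{3}{-1 + 0} = -9 - \frac{3}{-1} = -9 - 3 \left(-1\right) = -9 - -3 = -9 + 3 = -6$)
$\left(-22 - 26\right) \left(-21 + A\right) = \left(-22 - 26\right) \left(-21 - 6\right) = \left(-22 - 26\right) \left(-27\right) = \left(-48\right) \left(-27\right) = 1296$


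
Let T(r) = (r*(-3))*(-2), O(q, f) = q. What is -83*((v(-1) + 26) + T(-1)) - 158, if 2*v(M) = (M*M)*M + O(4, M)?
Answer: -3885/2 ≈ -1942.5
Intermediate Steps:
T(r) = 6*r (T(r) = -3*r*(-2) = 6*r)
v(M) = 2 + M³/2 (v(M) = ((M*M)*M + 4)/2 = (M²*M + 4)/2 = (M³ + 4)/2 = (4 + M³)/2 = 2 + M³/2)
-83*((v(-1) + 26) + T(-1)) - 158 = -83*(((2 + (½)*(-1)³) + 26) + 6*(-1)) - 158 = -83*(((2 + (½)*(-1)) + 26) - 6) - 158 = -83*(((2 - ½) + 26) - 6) - 158 = -83*((3/2 + 26) - 6) - 158 = -83*(55/2 - 6) - 158 = -83*43/2 - 158 = -3569/2 - 158 = -3885/2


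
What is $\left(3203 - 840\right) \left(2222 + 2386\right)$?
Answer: $10888704$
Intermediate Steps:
$\left(3203 - 840\right) \left(2222 + 2386\right) = 2363 \cdot 4608 = 10888704$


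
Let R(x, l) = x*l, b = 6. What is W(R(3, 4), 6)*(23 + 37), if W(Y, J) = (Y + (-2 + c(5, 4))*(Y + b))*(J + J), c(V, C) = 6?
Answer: 60480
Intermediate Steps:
R(x, l) = l*x
W(Y, J) = 2*J*(24 + 5*Y) (W(Y, J) = (Y + (-2 + 6)*(Y + 6))*(J + J) = (Y + 4*(6 + Y))*(2*J) = (Y + (24 + 4*Y))*(2*J) = (24 + 5*Y)*(2*J) = 2*J*(24 + 5*Y))
W(R(3, 4), 6)*(23 + 37) = (2*6*(24 + 5*(4*3)))*(23 + 37) = (2*6*(24 + 5*12))*60 = (2*6*(24 + 60))*60 = (2*6*84)*60 = 1008*60 = 60480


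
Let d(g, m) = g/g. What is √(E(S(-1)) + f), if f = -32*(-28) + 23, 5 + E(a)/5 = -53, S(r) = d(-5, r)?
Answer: √629 ≈ 25.080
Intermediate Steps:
d(g, m) = 1
S(r) = 1
E(a) = -290 (E(a) = -25 + 5*(-53) = -25 - 265 = -290)
f = 919 (f = 896 + 23 = 919)
√(E(S(-1)) + f) = √(-290 + 919) = √629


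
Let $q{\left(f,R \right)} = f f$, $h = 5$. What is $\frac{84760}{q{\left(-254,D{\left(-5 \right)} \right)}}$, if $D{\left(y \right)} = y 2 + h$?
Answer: $\frac{21190}{16129} \approx 1.3138$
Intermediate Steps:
$D{\left(y \right)} = 5 + 2 y$ ($D{\left(y \right)} = y 2 + 5 = 2 y + 5 = 5 + 2 y$)
$q{\left(f,R \right)} = f^{2}$
$\frac{84760}{q{\left(-254,D{\left(-5 \right)} \right)}} = \frac{84760}{\left(-254\right)^{2}} = \frac{84760}{64516} = 84760 \cdot \frac{1}{64516} = \frac{21190}{16129}$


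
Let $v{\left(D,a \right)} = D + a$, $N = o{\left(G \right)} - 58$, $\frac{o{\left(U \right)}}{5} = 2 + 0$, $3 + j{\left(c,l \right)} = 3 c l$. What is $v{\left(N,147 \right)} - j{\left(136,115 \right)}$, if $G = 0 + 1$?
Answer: $-46818$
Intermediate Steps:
$G = 1$
$j{\left(c,l \right)} = -3 + 3 c l$
$o{\left(U \right)} = 10$ ($o{\left(U \right)} = 5 \left(2 + 0\right) = 5 \cdot 2 = 10$)
$N = -48$ ($N = 10 - 58 = -48$)
$v{\left(N,147 \right)} - j{\left(136,115 \right)} = \left(-48 + 147\right) - \left(-3 + 3 \cdot 136 \cdot 115\right) = 99 - \left(-3 + 46920\right) = 99 - 46917 = -46818$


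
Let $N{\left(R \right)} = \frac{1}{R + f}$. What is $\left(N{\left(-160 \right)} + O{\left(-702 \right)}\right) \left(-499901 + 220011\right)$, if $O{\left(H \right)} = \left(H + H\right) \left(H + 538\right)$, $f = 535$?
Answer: $- \frac{4833476443978}{75} \approx -6.4446 \cdot 10^{10}$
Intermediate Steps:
$O{\left(H \right)} = 2 H \left(538 + H\right)$
$N{\left(R \right)} = \frac{1}{535 + R}$ ($N{\left(R \right)} = \frac{1}{R + 535} = \frac{1}{535 + R}$)
$\left(N{\left(-160 \right)} + O{\left(-702 \right)}\right) \left(-499901 + 220011\right) = \left(\frac{1}{535 - 160} + 2 \left(-702\right) \left(538 - 702\right)\right) \left(-499901 + 220011\right) = \left(\frac{1}{375} + 2 \left(-702\right) \left(-164\right)\right) \left(-279890\right) = \left(\frac{1}{375} + 230256\right) \left(-279890\right) = \frac{86346001}{375} \left(-279890\right) = - \frac{4833476443978}{75}$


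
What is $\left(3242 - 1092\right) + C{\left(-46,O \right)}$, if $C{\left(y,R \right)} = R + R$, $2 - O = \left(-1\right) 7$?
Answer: $2168$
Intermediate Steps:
$O = 9$ ($O = 2 - \left(-1\right) 7 = 2 - -7 = 2 + 7 = 9$)
$C{\left(y,R \right)} = 2 R$
$\left(3242 - 1092\right) + C{\left(-46,O \right)} = \left(3242 - 1092\right) + 2 \cdot 9 = 2150 + 18 = 2168$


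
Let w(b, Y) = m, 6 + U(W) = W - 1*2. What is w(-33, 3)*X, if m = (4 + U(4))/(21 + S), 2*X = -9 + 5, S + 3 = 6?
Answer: 0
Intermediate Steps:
S = 3 (S = -3 + 6 = 3)
U(W) = -8 + W (U(W) = -6 + (W - 1*2) = -6 + (W - 2) = -6 + (-2 + W) = -8 + W)
X = -2 (X = (-9 + 5)/2 = (1/2)*(-4) = -2)
m = 0 (m = (4 + (-8 + 4))/(21 + 3) = (4 - 4)/24 = 0*(1/24) = 0)
w(b, Y) = 0
w(-33, 3)*X = 0*(-2) = 0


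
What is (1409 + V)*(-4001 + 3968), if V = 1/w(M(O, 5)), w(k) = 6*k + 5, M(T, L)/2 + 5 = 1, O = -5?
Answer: -1999338/43 ≈ -46496.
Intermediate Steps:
M(T, L) = -8 (M(T, L) = -10 + 2*1 = -10 + 2 = -8)
w(k) = 5 + 6*k
V = -1/43 (V = 1/(5 + 6*(-8)) = 1/(5 - 48) = 1/(-43) = -1/43 ≈ -0.023256)
(1409 + V)*(-4001 + 3968) = (1409 - 1/43)*(-4001 + 3968) = (60586/43)*(-33) = -1999338/43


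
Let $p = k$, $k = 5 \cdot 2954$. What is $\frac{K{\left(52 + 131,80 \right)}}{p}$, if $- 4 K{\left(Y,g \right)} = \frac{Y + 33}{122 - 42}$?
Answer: $- \frac{27}{590800} \approx -4.5701 \cdot 10^{-5}$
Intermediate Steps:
$k = 14770$
$K{\left(Y,g \right)} = - \frac{33}{320} - \frac{Y}{320}$ ($K{\left(Y,g \right)} = - \frac{\left(Y + 33\right) \frac{1}{122 - 42}}{4} = - \frac{\left(33 + Y\right) \frac{1}{80}}{4} = - \frac{\frac{33}{80} + \frac{Y}{80}}{4} = - \frac{33}{320} - \frac{Y}{320}$)
$p = 14770$
$\frac{K{\left(52 + 131,80 \right)}}{p} = \frac{- \frac{33}{320} - \frac{52 + 131}{320}}{14770} = \left(- \frac{33}{320} - \frac{183}{320}\right) \frac{1}{14770} = \left(- \frac{27}{40}\right) \frac{1}{14770} = - \frac{27}{590800}$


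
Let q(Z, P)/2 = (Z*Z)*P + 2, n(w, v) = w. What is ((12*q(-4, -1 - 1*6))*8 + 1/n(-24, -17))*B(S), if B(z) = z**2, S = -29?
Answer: -426286921/24 ≈ -1.7762e+7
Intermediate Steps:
q(Z, P) = 4 + 2*P*Z**2 (q(Z, P) = 2*((Z*Z)*P + 2) = 2*(Z**2*P + 2) = 2*(P*Z**2 + 2) = 2*(2 + P*Z**2) = 4 + 2*P*Z**2)
((12*q(-4, -1 - 1*6))*8 + 1/n(-24, -17))*B(S) = ((12*(4 + 2*(-1 - 1*6)*(-4)**2))*8 + 1/(-24))*(-29)**2 = ((12*(4 + 2*(-1 - 6)*16))*8 - 1/24)*841 = ((12*(4 + 2*(-7)*16))*8 - 1/24)*841 = ((12*(4 - 224))*8 - 1/24)*841 = ((12*(-220))*8 - 1/24)*841 = (-2640*8 - 1/24)*841 = (-21120 - 1/24)*841 = -506881/24*841 = -426286921/24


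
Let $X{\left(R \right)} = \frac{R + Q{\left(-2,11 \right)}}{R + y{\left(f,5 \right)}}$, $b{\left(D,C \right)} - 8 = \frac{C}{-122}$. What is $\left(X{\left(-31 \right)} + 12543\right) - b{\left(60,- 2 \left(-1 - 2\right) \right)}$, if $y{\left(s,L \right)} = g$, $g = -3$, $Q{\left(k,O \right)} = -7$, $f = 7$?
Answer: $\frac{13000005}{1037} \approx 12536.0$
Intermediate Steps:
$y{\left(s,L \right)} = -3$
$b{\left(D,C \right)} = 8 - \frac{C}{122}$ ($b{\left(D,C \right)} = 8 + \frac{C}{-122} = 8 + C \left(- \frac{1}{122}\right) = 8 - \frac{C}{122}$)
$X{\left(R \right)} = \frac{-7 + R}{-3 + R}$ ($X{\left(R \right)} = \frac{R - 7}{R - 3} = \frac{-7 + R}{-3 + R}$)
$\left(X{\left(-31 \right)} + 12543\right) - b{\left(60,- 2 \left(-1 - 2\right) \right)} = \left(\frac{-7 - 31}{-3 - 31} + 12543\right) - \left(8 - \frac{\left(-2\right) \left(-1 - 2\right)}{122}\right) = \left(\frac{1}{-34} \left(-38\right) + 12543\right) - \left(8 - \frac{\left(-2\right) \left(-3\right)}{122}\right) = \left(\left(- \frac{1}{34}\right) \left(-38\right) + 12543\right) - \left(8 - \frac{3}{61}\right) = \left(\frac{19}{17} + 12543\right) - \left(8 - \frac{3}{61}\right) = \frac{213250}{17} - \frac{485}{61} = \frac{13000005}{1037}$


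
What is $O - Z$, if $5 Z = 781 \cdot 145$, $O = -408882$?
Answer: $-431531$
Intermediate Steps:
$Z = 22649$ ($Z = \frac{781 \cdot 145}{5} = \frac{1}{5} \cdot 113245 = 22649$)
$O - Z = -408882 - 22649 = -431531$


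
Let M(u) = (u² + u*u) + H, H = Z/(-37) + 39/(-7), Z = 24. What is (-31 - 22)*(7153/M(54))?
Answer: -98189231/1508877 ≈ -65.074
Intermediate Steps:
H = -1611/259 (H = 24/(-37) + 39/(-7) = 24*(-1/37) + 39*(-⅐) = -24/37 - 39/7 = -1611/259 ≈ -6.2201)
M(u) = -1611/259 + 2*u² (M(u) = (u² + u*u) - 1611/259 = (u² + u²) - 1611/259 = 2*u² - 1611/259 = -1611/259 + 2*u²)
(-31 - 22)*(7153/M(54)) = (-31 - 22)*(7153/(-1611/259 + 2*54²)) = -379109/(-1611/259 + 2*2916) = -379109/(-1611/259 + 5832) = -379109/1508877/259 = -379109*259/1508877 = -53*1852627/1508877 = -98189231/1508877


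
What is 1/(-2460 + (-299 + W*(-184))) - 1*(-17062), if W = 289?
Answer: 954362969/55935 ≈ 17062.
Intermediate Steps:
1/(-2460 + (-299 + W*(-184))) - 1*(-17062) = 1/(-2460 + (-299 + 289*(-184))) - 1*(-17062) = 1/(-2460 + (-299 - 53176)) + 17062 = 1/(-2460 - 53475) + 17062 = 1/(-55935) + 17062 = -1/55935 + 17062 = 954362969/55935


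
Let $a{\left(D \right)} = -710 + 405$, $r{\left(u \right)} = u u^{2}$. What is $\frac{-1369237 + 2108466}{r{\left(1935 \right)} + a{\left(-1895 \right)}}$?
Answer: $\frac{739229}{7245075070} \approx 0.00010203$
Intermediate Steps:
$r{\left(u \right)} = u^{3}$
$a{\left(D \right)} = -305$
$\frac{-1369237 + 2108466}{r{\left(1935 \right)} + a{\left(-1895 \right)}} = \frac{-1369237 + 2108466}{1935^{3} - 305} = \frac{739229}{7245075375 - 305} = \frac{739229}{7245075070}$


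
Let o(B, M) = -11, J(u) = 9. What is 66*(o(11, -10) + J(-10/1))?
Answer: -132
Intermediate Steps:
66*(o(11, -10) + J(-10/1)) = 66*(-11 + 9) = 66*(-2) = -132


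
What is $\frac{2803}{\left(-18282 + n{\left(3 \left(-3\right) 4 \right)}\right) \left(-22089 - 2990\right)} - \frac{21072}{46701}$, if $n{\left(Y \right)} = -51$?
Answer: $- \frac{1076468024689}{2385763690023} \approx -0.4512$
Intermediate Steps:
$\frac{2803}{\left(-18282 + n{\left(3 \left(-3\right) 4 \right)}\right) \left(-22089 - 2990\right)} - \frac{21072}{46701} = \frac{2803}{\left(-18282 - 51\right) \left(-22089 - 2990\right)} - \frac{21072}{46701} = \frac{2803}{\left(-18333\right) \left(-25079\right)} - \frac{7024}{15567} = \frac{2803}{459773307} - \frac{7024}{15567} = - \frac{1076468024689}{2385763690023}$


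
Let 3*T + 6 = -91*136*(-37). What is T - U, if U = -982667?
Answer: 3405907/3 ≈ 1.1353e+6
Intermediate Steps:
T = 457906/3 (T = -2 + (-91*136*(-37))/3 = -2 + (-12376*(-37))/3 = -2 + (⅓)*457912 = -2 + 457912/3 = 457906/3 ≈ 1.5264e+5)
T - U = 457906/3 - 1*(-982667) = 457906/3 + 982667 = 3405907/3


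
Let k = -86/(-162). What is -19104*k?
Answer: -273824/27 ≈ -10142.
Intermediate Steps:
k = 43/81 (k = -86*(-1/162) = 43/81 ≈ 0.53086)
-19104*k = -19104*43/81 = -273824/27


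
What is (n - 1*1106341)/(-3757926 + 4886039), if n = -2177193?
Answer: -3283534/1128113 ≈ -2.9106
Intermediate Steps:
(n - 1*1106341)/(-3757926 + 4886039) = (-2177193 - 1*1106341)/(-3757926 + 4886039) = (-2177193 - 1106341)/1128113 = -3283534*1/1128113 = -3283534/1128113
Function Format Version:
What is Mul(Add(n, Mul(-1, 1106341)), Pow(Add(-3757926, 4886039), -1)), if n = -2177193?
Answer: Rational(-3283534, 1128113) ≈ -2.9106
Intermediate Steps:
Mul(Add(n, Mul(-1, 1106341)), Pow(Add(-3757926, 4886039), -1)) = Mul(Add(-2177193, Mul(-1, 1106341)), Pow(Add(-3757926, 4886039), -1)) = Mul(Add(-2177193, -1106341), Pow(1128113, -1)) = Mul(-3283534, Rational(1, 1128113)) = Rational(-3283534, 1128113)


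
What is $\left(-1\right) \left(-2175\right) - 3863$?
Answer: $-1688$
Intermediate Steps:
$\left(-1\right) \left(-2175\right) - 3863 = 2175 - 3863 = -1688$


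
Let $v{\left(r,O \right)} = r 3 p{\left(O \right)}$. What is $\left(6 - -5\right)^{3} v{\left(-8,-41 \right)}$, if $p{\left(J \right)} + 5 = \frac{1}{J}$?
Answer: $\frac{6580464}{41} \approx 1.605 \cdot 10^{5}$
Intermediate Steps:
$p{\left(J \right)} = -5 + \frac{1}{J}$
$v{\left(r,O \right)} = 3 r \left(-5 + \frac{1}{O}\right)$ ($v{\left(r,O \right)} = r 3 \left(-5 + \frac{1}{O}\right) = 3 r \left(-5 + \frac{1}{O}\right)$)
$\left(6 - -5\right)^{3} v{\left(-8,-41 \right)} = \left(6 - -5\right)^{3} \left(\left(-15\right) \left(-8\right) + 3 \left(-8\right) \frac{1}{-41}\right) = \left(6 + 5\right)^{3} \left(120 + 3 \left(-8\right) \left(- \frac{1}{41}\right)\right) = 11^{3} \left(120 + \frac{24}{41}\right) = 1331 \cdot \frac{4944}{41} = \frac{6580464}{41}$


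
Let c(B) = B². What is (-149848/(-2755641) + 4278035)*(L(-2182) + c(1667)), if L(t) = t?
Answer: 10911281922321291027/918547 ≈ 1.1879e+13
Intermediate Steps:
(-149848/(-2755641) + 4278035)*(L(-2182) + c(1667)) = (-149848/(-2755641) + 4278035)*(-2182 + 1667²) = (-149848*(-1/2755641) + 4278035)*(-2182 + 2778889) = (149848/2755641 + 4278035)*2776707 = (11788728795283/2755641)*2776707 = 10911281922321291027/918547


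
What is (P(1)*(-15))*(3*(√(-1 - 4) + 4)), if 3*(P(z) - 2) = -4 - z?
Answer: -60 - 15*I*√5 ≈ -60.0 - 33.541*I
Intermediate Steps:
P(z) = ⅔ - z/3 (P(z) = 2 + (-4 - z)/3 = 2 + (-4/3 - z/3) = ⅔ - z/3)
(P(1)*(-15))*(3*(√(-1 - 4) + 4)) = ((⅔ - ⅓*1)*(-15))*(3*(√(-1 - 4) + 4)) = ((⅔ - ⅓)*(-15))*(3*(√(-5) + 4)) = ((⅓)*(-15))*(3*(I*√5 + 4)) = -15*(4 + I*√5) = -5*(12 + 3*I*√5) = -60 - 15*I*√5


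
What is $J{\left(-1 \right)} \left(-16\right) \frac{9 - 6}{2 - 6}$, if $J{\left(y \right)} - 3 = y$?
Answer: $24$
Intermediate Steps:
$J{\left(y \right)} = 3 + y$
$J{\left(-1 \right)} \left(-16\right) \frac{9 - 6}{2 - 6} = \left(3 - 1\right) \left(-16\right) \frac{9 - 6}{2 - 6} = 2 \left(-16\right) \frac{3}{-4} = - 32 \cdot 3 \left(- \frac{1}{4}\right) = \left(-32\right) \left(- \frac{3}{4}\right) = 24$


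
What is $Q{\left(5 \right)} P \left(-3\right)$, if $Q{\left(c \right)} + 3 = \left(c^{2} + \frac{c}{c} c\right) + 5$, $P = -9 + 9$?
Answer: $0$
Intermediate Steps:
$P = 0$
$Q{\left(c \right)} = 2 + c + c^{2}$ ($Q{\left(c \right)} = -3 + \left(\left(c^{2} + \frac{c}{c} c\right) + 5\right) = -3 + \left(\left(c^{2} + 1 c\right) + 5\right) = -3 + \left(\left(c^{2} + c\right) + 5\right) = -3 + \left(\left(c + c^{2}\right) + 5\right) = -3 + \left(5 + c + c^{2}\right) = 2 + c + c^{2}$)
$Q{\left(5 \right)} P \left(-3\right) = \left(2 + 5 + 5^{2}\right) 0 \left(-3\right) = \left(2 + 5 + 25\right) 0 \left(-3\right) = 32 \cdot 0 \left(-3\right) = 0 \left(-3\right) = 0$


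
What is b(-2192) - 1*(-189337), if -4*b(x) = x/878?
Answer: 83119217/439 ≈ 1.8934e+5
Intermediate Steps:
b(x) = -x/3512 (b(x) = -x/(4*878) = -x/3512)
b(-2192) - 1*(-189337) = -1/3512*(-2192) - 1*(-189337) = 274/439 + 189337 = 83119217/439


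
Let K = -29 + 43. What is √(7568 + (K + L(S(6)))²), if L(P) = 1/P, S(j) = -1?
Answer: √7737 ≈ 87.960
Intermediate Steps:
K = 14
√(7568 + (K + L(S(6)))²) = √(7568 + (14 + 1/(-1))²) = √(7568 + (14 - 1)²) = √(7568 + 13²) = √(7568 + 169) = √7737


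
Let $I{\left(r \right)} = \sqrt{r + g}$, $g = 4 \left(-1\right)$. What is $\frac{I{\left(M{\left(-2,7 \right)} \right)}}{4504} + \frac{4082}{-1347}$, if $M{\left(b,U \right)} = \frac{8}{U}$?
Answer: $- \frac{4082}{1347} + \frac{i \sqrt{35}}{15764} \approx -3.0304 + 0.00037529 i$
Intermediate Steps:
$g = -4$
$I{\left(r \right)} = \sqrt{-4 + r}$ ($I{\left(r \right)} = \sqrt{r - 4} = \sqrt{-4 + r}$)
$\frac{I{\left(M{\left(-2,7 \right)} \right)}}{4504} + \frac{4082}{-1347} = \frac{\sqrt{-4 + \frac{8}{7}}}{4504} + \frac{4082}{-1347} = \sqrt{-4 + 8 \cdot \frac{1}{7}} \cdot \frac{1}{4504} + 4082 \left(- \frac{1}{1347}\right) = \sqrt{-4 + \frac{8}{7}} \cdot \frac{1}{4504} - \frac{4082}{1347} = \sqrt{- \frac{20}{7}} \cdot \frac{1}{4504} - \frac{4082}{1347} = \frac{2 i \sqrt{35}}{7} \cdot \frac{1}{4504} - \frac{4082}{1347} = \frac{i \sqrt{35}}{15764} - \frac{4082}{1347} = - \frac{4082}{1347} + \frac{i \sqrt{35}}{15764}$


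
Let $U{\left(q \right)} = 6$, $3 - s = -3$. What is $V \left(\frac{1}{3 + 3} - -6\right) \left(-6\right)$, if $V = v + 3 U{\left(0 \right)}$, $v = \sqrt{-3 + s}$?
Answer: $-666 - 37 \sqrt{3} \approx -730.09$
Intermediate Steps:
$s = 6$ ($s = 3 - -3 = 3 + 3 = 6$)
$v = \sqrt{3}$ ($v = \sqrt{-3 + 6} = \sqrt{3} \approx 1.732$)
$V = 18 + \sqrt{3}$ ($V = \sqrt{3} + 3 \cdot 6 = \sqrt{3} + 18 = 18 + \sqrt{3} \approx 19.732$)
$V \left(\frac{1}{3 + 3} - -6\right) \left(-6\right) = \left(18 + \sqrt{3}\right) \left(\frac{1}{3 + 3} - -6\right) \left(-6\right) = \left(18 + \sqrt{3}\right) \left(\frac{1}{6} + 6\right) \left(-6\right) = \left(18 + \sqrt{3}\right) \frac{37}{6} \left(-6\right) = \left(111 + \frac{37 \sqrt{3}}{6}\right) \left(-6\right) = -666 - 37 \sqrt{3}$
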